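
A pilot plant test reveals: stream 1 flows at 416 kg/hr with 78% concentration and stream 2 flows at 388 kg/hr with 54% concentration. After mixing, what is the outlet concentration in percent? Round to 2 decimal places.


Mass balance on solute: F1*x1 + F2*x2 = F3*x3
F3 = F1 + F2 = 416 + 388 = 804 kg/hr
x3 = (F1*x1 + F2*x2)/F3
x3 = (416*0.78 + 388*0.54) / 804
x3 = 66.42%


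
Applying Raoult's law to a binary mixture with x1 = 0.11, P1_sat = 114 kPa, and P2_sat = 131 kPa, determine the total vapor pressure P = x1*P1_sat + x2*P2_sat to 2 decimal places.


P = x1*P1_sat + x2*P2_sat
x2 = 1 - x1 = 1 - 0.11 = 0.89
P = 0.11*114 + 0.89*131
P = 12.54 + 116.59
P = 129.13 kPa


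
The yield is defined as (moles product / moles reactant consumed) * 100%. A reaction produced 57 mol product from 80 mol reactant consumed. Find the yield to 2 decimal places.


Yield = (moles product / moles consumed) * 100%
Yield = (57 / 80) * 100
Yield = 0.7125 * 100
Yield = 71.25%


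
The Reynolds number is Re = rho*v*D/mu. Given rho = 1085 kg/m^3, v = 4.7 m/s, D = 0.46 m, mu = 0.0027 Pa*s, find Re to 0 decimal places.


Re = rho * v * D / mu
Re = 1085 * 4.7 * 0.46 / 0.0027
Re = 2345.77 / 0.0027
Re = 868804


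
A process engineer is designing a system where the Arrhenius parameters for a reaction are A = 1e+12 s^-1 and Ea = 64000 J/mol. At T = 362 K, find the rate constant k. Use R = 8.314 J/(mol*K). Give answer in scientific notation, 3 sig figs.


k = A * exp(-Ea/(R*T))
k = 1e+12 * exp(-64000 / (8.314 * 362))
k = 1e+12 * exp(-21.264804)
k = 5.82e+02


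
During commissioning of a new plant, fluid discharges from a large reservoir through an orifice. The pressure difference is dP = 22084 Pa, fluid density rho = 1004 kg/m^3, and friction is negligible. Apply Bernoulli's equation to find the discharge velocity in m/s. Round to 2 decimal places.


v = sqrt(2*dP/rho)
v = sqrt(2*22084/1004)
v = sqrt(43.992032)
v = 6.63 m/s


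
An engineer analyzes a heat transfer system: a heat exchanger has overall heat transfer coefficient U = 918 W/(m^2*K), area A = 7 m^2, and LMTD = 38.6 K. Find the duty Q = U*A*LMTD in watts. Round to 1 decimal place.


Q = U * A * LMTD
Q = 918 * 7 * 38.6
Q = 248043.6 W


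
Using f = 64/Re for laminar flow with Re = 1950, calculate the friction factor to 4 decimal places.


f = 64 / Re
f = 64 / 1950
f = 0.0328


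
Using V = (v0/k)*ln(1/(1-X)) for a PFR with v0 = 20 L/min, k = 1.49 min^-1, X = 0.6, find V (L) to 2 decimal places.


V = (v0/k) * ln(1/(1-X))
V = (20/1.49) * ln(1/(1-0.6))
V = 13.422819 * ln(2.5)
V = 13.422819 * 0.916291
V = 12.30 L


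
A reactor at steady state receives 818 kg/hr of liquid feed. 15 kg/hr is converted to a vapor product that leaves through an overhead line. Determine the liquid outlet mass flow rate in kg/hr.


Steady-state mass balance on the main outlet: F_out = F_in - F_removed
F_out = 818 - 15
F_out = 803 kg/hr


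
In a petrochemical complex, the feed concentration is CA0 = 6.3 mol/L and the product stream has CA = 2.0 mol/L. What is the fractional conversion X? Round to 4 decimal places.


X = (CA0 - CA) / CA0
X = (6.3 - 2.0) / 6.3
X = 4.3 / 6.3
X = 0.6825


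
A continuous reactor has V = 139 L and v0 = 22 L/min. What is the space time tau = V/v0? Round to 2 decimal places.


tau = V / v0
tau = 139 / 22
tau = 6.32 min


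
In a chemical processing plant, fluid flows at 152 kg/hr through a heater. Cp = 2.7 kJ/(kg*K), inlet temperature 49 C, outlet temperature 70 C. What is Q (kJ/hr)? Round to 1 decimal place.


Q = m_dot * Cp * (T2 - T1)
Q = 152 * 2.7 * (70 - 49)
Q = 152 * 2.7 * 21
Q = 8618.4 kJ/hr


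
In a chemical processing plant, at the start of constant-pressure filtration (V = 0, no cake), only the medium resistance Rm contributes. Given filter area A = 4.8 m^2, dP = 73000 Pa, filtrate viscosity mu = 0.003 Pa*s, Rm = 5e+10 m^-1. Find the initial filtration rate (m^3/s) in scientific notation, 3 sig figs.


rate = A * dP / (mu * Rm)
rate = 4.8 * 73000 / (0.003 * 5e+10)
rate = 350400.0 / 1.500e+08
rate = 2.34e-03 m^3/s


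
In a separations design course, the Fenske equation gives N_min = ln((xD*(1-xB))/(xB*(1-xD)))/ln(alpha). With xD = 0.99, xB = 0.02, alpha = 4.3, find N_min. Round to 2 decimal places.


N_min = ln((xD*(1-xB))/(xB*(1-xD))) / ln(alpha)
Numerator inside ln: 0.9702 / 0.0002 = 4851.0
ln(4851.0) = 8.48694
ln(alpha) = ln(4.3) = 1.458615
N_min = 8.48694 / 1.458615 = 5.82


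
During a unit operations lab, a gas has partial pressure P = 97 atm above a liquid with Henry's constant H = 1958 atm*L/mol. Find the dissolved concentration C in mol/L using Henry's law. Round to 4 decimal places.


C = P / H
C = 97 / 1958
C = 0.0495 mol/L


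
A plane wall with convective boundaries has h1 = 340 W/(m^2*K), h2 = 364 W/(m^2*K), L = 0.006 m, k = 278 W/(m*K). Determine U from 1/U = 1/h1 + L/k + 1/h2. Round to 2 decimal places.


1/U = 1/h1 + L/k + 1/h2
1/U = 1/340 + 0.006/278 + 1/364
1/U = 0.0029411765 + 2.15827e-05 + 0.0027472527
1/U = 0.0057100119
U = 175.13 W/(m^2*K)


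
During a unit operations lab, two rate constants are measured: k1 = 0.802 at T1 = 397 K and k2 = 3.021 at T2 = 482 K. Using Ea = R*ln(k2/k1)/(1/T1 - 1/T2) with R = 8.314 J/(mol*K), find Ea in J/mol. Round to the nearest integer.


Ea = R * ln(k2/k1) / (1/T1 - 1/T2)
ln(k2/k1) = ln(3.021/0.802) = 1.3262346
1/T1 - 1/T2 = 1/397 - 1/482 = 0.000444202891
Ea = 8.314 * 1.3262346 / 0.000444202891
Ea = 24823 J/mol


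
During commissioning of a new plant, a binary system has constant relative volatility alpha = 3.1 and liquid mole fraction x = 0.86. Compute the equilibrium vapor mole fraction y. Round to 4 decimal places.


y = alpha*x / (1 + (alpha-1)*x)
y = 3.1*0.86 / (1 + (3.1-1)*0.86)
y = 2.666 / (1 + 1.806)
y = 2.666 / 2.806
y = 0.9501


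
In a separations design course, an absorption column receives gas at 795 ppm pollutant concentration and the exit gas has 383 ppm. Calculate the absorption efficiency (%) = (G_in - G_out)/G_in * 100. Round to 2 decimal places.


Efficiency = (G_in - G_out) / G_in * 100%
Efficiency = (795 - 383) / 795 * 100
Efficiency = 412 / 795 * 100
Efficiency = 51.82%


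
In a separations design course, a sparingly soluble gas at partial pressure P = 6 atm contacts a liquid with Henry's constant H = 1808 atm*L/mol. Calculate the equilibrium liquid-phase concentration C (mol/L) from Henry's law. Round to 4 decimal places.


C = P / H
C = 6 / 1808
C = 0.0033 mol/L


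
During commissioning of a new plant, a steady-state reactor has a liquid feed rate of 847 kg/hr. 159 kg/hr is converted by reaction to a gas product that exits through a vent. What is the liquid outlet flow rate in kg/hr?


Steady-state mass balance on the main outlet: F_out = F_in - F_removed
F_out = 847 - 159
F_out = 688 kg/hr


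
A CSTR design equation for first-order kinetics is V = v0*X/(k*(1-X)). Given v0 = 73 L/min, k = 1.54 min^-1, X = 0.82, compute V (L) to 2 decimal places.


V = v0 * X / (k * (1 - X))
V = 73 * 0.82 / (1.54 * (1 - 0.82))
V = 59.86 / (1.54 * 0.18)
V = 59.86 / 0.2772
V = 215.95 L


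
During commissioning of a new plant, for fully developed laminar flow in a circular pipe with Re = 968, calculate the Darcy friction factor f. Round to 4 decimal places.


f = 64 / Re
f = 64 / 968
f = 0.0661


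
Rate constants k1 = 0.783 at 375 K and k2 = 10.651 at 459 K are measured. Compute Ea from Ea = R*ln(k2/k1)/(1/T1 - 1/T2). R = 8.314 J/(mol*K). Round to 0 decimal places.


Ea = R * ln(k2/k1) / (1/T1 - 1/T2)
ln(k2/k1) = ln(10.651/0.783) = 2.6102764
1/T1 - 1/T2 = 1/375 - 1/459 = 0.000488017429
Ea = 8.314 * 2.6102764 / 0.000488017429
Ea = 44469 J/mol


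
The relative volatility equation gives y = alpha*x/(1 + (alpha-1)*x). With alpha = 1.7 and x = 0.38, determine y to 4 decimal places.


y = alpha*x / (1 + (alpha-1)*x)
y = 1.7*0.38 / (1 + (1.7-1)*0.38)
y = 0.646 / (1 + 0.266)
y = 0.646 / 1.266
y = 0.5103


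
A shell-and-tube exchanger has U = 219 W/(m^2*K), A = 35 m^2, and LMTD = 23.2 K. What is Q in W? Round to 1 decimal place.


Q = U * A * LMTD
Q = 219 * 35 * 23.2
Q = 177828.0 W


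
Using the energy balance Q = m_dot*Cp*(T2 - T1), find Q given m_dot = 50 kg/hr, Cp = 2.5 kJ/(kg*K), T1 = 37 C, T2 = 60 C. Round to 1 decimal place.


Q = m_dot * Cp * (T2 - T1)
Q = 50 * 2.5 * (60 - 37)
Q = 50 * 2.5 * 23
Q = 2875.0 kJ/hr


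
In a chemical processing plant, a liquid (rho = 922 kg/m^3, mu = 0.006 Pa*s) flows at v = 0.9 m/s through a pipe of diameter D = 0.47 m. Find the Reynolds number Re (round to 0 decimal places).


Re = rho * v * D / mu
Re = 922 * 0.9 * 0.47 / 0.006
Re = 390.006 / 0.006
Re = 65001


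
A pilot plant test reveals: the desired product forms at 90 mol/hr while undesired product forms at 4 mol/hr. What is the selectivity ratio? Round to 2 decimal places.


S = desired product rate / undesired product rate
S = 90 / 4
S = 22.50


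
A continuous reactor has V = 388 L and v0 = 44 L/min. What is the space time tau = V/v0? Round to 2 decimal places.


tau = V / v0
tau = 388 / 44
tau = 8.82 min


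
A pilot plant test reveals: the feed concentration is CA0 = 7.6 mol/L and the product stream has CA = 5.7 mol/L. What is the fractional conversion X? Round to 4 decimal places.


X = (CA0 - CA) / CA0
X = (7.6 - 5.7) / 7.6
X = 1.9 / 7.6
X = 0.2500


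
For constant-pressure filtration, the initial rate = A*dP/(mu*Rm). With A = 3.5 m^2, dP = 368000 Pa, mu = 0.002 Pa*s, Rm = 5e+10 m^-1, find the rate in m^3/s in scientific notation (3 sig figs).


rate = A * dP / (mu * Rm)
rate = 3.5 * 368000 / (0.002 * 5e+10)
rate = 1288000.0 / 1.000e+08
rate = 1.29e-02 m^3/s


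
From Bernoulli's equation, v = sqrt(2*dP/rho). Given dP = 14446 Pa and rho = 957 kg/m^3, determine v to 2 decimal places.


v = sqrt(2*dP/rho)
v = sqrt(2*14446/957)
v = sqrt(30.190178)
v = 5.49 m/s


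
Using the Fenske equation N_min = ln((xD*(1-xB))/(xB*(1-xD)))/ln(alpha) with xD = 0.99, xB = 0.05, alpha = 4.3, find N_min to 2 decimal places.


N_min = ln((xD*(1-xB))/(xB*(1-xD))) / ln(alpha)
Numerator inside ln: 0.9405 / 0.0005 = 1881.0
ln(1881.0) = 7.539559
ln(alpha) = ln(4.3) = 1.458615
N_min = 7.539559 / 1.458615 = 5.17


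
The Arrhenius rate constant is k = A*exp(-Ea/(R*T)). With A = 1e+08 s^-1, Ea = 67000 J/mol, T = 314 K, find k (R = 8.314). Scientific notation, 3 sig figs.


k = A * exp(-Ea/(R*T))
k = 1e+08 * exp(-67000 / (8.314 * 314))
k = 1e+08 * exp(-25.664638)
k = 7.14e-04


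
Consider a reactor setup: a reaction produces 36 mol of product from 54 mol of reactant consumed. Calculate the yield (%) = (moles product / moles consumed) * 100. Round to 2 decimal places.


Yield = (moles product / moles consumed) * 100%
Yield = (36 / 54) * 100
Yield = 0.6667 * 100
Yield = 66.67%


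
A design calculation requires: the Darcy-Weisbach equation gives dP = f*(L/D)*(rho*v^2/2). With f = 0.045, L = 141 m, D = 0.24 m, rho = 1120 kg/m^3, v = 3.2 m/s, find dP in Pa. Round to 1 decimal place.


dP = f * (L/D) * (rho*v^2/2)
dP = 0.045 * (141/0.24) * (1120*3.2^2/2)
L/D = 587.5
rho*v^2/2 = 1120*10.24/2 = 5734.4
dP = 0.045 * 587.5 * 5734.4
dP = 151603.2 Pa


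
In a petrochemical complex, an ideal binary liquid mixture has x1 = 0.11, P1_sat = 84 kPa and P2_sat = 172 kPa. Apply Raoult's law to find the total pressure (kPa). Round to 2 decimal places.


P = x1*P1_sat + x2*P2_sat
x2 = 1 - x1 = 1 - 0.11 = 0.89
P = 0.11*84 + 0.89*172
P = 9.24 + 153.08
P = 162.32 kPa


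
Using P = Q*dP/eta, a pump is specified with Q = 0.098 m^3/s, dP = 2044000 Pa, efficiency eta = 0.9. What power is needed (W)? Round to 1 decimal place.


P = Q * dP / eta
P = 0.098 * 2044000 / 0.9
P = 200312.0 / 0.9
P = 222568.9 W


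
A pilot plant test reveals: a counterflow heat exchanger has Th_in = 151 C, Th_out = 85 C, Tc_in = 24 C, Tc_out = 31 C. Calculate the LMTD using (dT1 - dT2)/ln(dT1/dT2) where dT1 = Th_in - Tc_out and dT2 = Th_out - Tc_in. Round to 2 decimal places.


dT1 = Th_in - Tc_out = 151 - 31 = 120
dT2 = Th_out - Tc_in = 85 - 24 = 61
LMTD = (dT1 - dT2) / ln(dT1/dT2)
LMTD = (120 - 61) / ln(120/61)
LMTD = 87.20 K


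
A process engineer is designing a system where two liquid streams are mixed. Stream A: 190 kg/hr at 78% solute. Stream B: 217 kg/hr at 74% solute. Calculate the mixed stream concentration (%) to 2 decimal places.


Mass balance on solute: F1*x1 + F2*x2 = F3*x3
F3 = F1 + F2 = 190 + 217 = 407 kg/hr
x3 = (F1*x1 + F2*x2)/F3
x3 = (190*0.78 + 217*0.74) / 407
x3 = 75.87%


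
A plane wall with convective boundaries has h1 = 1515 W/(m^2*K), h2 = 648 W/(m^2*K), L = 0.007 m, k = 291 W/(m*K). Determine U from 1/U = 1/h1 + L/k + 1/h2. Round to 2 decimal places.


1/U = 1/h1 + L/k + 1/h2
1/U = 1/1515 + 0.007/291 + 1/648
1/U = 0.000660066 + 2.4055e-05 + 0.0015432099
1/U = 0.0022273309
U = 448.97 W/(m^2*K)


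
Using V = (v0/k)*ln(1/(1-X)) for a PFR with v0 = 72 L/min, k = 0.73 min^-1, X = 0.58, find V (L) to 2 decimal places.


V = (v0/k) * ln(1/(1-X))
V = (72/0.73) * ln(1/(1-0.58))
V = 98.630137 * ln(2.380952)
V = 98.630137 * 0.8675
V = 85.56 L


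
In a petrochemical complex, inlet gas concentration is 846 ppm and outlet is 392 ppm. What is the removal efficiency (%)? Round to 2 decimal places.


Efficiency = (G_in - G_out) / G_in * 100%
Efficiency = (846 - 392) / 846 * 100
Efficiency = 454 / 846 * 100
Efficiency = 53.66%


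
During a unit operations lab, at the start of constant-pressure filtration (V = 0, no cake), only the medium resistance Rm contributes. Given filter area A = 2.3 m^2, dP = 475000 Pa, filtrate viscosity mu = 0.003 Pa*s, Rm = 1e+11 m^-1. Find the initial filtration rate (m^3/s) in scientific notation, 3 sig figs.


rate = A * dP / (mu * Rm)
rate = 2.3 * 475000 / (0.003 * 1e+11)
rate = 1092500.0 / 3.000e+08
rate = 3.64e-03 m^3/s


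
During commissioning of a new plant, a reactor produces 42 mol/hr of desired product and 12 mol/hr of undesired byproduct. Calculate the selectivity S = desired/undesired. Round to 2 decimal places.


S = desired product rate / undesired product rate
S = 42 / 12
S = 3.50


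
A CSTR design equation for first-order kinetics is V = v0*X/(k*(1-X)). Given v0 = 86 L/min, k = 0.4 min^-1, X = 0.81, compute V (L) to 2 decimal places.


V = v0 * X / (k * (1 - X))
V = 86 * 0.81 / (0.4 * (1 - 0.81))
V = 69.66 / (0.4 * 0.19)
V = 69.66 / 0.076
V = 916.58 L


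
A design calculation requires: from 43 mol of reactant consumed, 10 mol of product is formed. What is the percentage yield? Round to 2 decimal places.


Yield = (moles product / moles consumed) * 100%
Yield = (10 / 43) * 100
Yield = 0.2326 * 100
Yield = 23.26%


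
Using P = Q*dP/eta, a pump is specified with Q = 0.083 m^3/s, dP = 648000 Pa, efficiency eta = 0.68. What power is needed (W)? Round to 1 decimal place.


P = Q * dP / eta
P = 0.083 * 648000 / 0.68
P = 53784.0 / 0.68
P = 79094.1 W


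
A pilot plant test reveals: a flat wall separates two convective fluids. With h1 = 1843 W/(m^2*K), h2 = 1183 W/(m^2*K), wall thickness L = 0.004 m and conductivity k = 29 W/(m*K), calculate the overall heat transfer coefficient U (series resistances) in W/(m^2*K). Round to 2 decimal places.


1/U = 1/h1 + L/k + 1/h2
1/U = 1/1843 + 0.004/29 + 1/1183
1/U = 0.0005425936 + 0.000137931 + 0.0008453085
1/U = 0.0015258331
U = 655.38 W/(m^2*K)


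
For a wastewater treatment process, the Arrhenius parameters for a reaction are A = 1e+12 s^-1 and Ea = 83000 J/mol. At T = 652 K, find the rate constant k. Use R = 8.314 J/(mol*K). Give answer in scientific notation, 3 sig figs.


k = A * exp(-Ea/(R*T))
k = 1e+12 * exp(-83000 / (8.314 * 652))
k = 1e+12 * exp(-15.311597)
k = 2.24e+05


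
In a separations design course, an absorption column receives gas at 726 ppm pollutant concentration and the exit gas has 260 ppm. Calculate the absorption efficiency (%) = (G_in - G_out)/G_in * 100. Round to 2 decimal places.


Efficiency = (G_in - G_out) / G_in * 100%
Efficiency = (726 - 260) / 726 * 100
Efficiency = 466 / 726 * 100
Efficiency = 64.19%


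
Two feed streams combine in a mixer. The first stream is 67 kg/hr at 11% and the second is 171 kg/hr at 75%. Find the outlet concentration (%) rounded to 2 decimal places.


Mass balance on solute: F1*x1 + F2*x2 = F3*x3
F3 = F1 + F2 = 67 + 171 = 238 kg/hr
x3 = (F1*x1 + F2*x2)/F3
x3 = (67*0.11 + 171*0.75) / 238
x3 = 56.98%


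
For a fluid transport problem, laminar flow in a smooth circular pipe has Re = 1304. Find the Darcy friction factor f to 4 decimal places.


f = 64 / Re
f = 64 / 1304
f = 0.0491


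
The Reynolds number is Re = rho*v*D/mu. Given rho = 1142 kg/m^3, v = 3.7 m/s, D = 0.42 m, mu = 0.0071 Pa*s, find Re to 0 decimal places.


Re = rho * v * D / mu
Re = 1142 * 3.7 * 0.42 / 0.0071
Re = 1774.668 / 0.0071
Re = 249953


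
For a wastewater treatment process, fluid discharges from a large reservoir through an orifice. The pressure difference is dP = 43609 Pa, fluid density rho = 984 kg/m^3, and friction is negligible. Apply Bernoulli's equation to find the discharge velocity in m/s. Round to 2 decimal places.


v = sqrt(2*dP/rho)
v = sqrt(2*43609/984)
v = sqrt(88.636179)
v = 9.41 m/s


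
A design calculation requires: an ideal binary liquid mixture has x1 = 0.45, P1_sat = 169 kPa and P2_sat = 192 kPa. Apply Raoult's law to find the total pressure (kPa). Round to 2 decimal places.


P = x1*P1_sat + x2*P2_sat
x2 = 1 - x1 = 1 - 0.45 = 0.55
P = 0.45*169 + 0.55*192
P = 76.05 + 105.6
P = 181.65 kPa


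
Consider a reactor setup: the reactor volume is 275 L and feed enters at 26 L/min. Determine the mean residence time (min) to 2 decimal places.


tau = V / v0
tau = 275 / 26
tau = 10.58 min


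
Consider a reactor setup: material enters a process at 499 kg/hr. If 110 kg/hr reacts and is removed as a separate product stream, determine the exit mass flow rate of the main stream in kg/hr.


Steady-state mass balance on the main outlet: F_out = F_in - F_removed
F_out = 499 - 110
F_out = 389 kg/hr


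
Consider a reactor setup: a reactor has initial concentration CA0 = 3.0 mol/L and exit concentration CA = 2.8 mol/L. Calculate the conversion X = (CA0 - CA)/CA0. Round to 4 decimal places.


X = (CA0 - CA) / CA0
X = (3.0 - 2.8) / 3.0
X = 0.2 / 3.0
X = 0.0667


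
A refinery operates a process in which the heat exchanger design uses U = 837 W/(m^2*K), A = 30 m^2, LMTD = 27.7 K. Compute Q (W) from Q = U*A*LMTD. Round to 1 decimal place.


Q = U * A * LMTD
Q = 837 * 30 * 27.7
Q = 695547.0 W


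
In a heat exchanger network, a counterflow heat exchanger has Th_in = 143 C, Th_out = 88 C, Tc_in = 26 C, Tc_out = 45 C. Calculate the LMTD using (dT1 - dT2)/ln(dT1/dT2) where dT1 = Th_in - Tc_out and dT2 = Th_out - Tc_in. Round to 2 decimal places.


dT1 = Th_in - Tc_out = 143 - 45 = 98
dT2 = Th_out - Tc_in = 88 - 26 = 62
LMTD = (dT1 - dT2) / ln(dT1/dT2)
LMTD = (98 - 62) / ln(98/62)
LMTD = 78.63 K


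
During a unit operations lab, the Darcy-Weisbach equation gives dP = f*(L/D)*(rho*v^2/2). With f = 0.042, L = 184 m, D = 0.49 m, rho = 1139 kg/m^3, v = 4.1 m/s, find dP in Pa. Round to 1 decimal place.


dP = f * (L/D) * (rho*v^2/2)
dP = 0.042 * (184/0.49) * (1139*4.1^2/2)
L/D = 375.51020408
rho*v^2/2 = 1139*16.81/2 = 9573.295
dP = 0.042 * 375.51020408 * 9573.295
dP = 150984.5 Pa


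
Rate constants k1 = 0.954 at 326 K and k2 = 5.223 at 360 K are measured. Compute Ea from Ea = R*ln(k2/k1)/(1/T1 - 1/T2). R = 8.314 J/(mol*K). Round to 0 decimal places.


Ea = R * ln(k2/k1) / (1/T1 - 1/T2)
ln(k2/k1) = ln(5.223/0.954) = 1.7001636
1/T1 - 1/T2 = 1/326 - 1/360 = 0.000289706885
Ea = 8.314 * 1.7001636 / 0.000289706885
Ea = 48791 J/mol


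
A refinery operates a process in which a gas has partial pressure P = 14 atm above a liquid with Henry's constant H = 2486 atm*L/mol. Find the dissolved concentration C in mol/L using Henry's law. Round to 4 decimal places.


C = P / H
C = 14 / 2486
C = 0.0056 mol/L


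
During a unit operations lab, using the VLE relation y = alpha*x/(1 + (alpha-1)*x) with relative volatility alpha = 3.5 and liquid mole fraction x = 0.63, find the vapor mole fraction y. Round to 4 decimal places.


y = alpha*x / (1 + (alpha-1)*x)
y = 3.5*0.63 / (1 + (3.5-1)*0.63)
y = 2.205 / (1 + 1.575)
y = 2.205 / 2.575
y = 0.8563


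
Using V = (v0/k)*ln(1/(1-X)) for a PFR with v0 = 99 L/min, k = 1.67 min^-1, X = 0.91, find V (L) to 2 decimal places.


V = (v0/k) * ln(1/(1-X))
V = (99/1.67) * ln(1/(1-0.91))
V = 59.281437 * ln(11.111111)
V = 59.281437 * 2.407946
V = 142.75 L


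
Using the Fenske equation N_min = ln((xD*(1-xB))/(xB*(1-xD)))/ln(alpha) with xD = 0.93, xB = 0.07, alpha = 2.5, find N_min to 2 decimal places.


N_min = ln((xD*(1-xB))/(xB*(1-xD))) / ln(alpha)
Numerator inside ln: 0.8649 / 0.0049 = 176.510204
ln(176.510204) = 5.173379
ln(alpha) = ln(2.5) = 0.916291
N_min = 5.173379 / 0.916291 = 5.65


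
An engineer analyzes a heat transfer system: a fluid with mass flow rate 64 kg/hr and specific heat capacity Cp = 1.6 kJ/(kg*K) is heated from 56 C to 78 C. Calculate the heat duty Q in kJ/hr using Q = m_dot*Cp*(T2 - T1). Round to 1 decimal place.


Q = m_dot * Cp * (T2 - T1)
Q = 64 * 1.6 * (78 - 56)
Q = 64 * 1.6 * 22
Q = 2252.8 kJ/hr


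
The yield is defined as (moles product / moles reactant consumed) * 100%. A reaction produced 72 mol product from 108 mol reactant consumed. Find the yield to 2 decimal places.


Yield = (moles product / moles consumed) * 100%
Yield = (72 / 108) * 100
Yield = 0.6667 * 100
Yield = 66.67%


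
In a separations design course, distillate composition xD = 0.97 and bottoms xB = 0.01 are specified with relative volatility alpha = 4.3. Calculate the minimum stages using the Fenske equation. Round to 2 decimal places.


N_min = ln((xD*(1-xB))/(xB*(1-xD))) / ln(alpha)
Numerator inside ln: 0.9603 / 0.0003 = 3201.0
ln(3201.0) = 8.071219
ln(alpha) = ln(4.3) = 1.458615
N_min = 8.071219 / 1.458615 = 5.53


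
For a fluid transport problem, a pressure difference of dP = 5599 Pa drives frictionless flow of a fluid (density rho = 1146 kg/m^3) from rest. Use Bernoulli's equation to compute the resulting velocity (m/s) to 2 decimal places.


v = sqrt(2*dP/rho)
v = sqrt(2*5599/1146)
v = sqrt(9.771379)
v = 3.13 m/s


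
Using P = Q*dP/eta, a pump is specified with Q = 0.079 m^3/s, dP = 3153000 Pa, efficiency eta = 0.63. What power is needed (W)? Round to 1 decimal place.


P = Q * dP / eta
P = 0.079 * 3153000 / 0.63
P = 249087.0 / 0.63
P = 395376.2 W


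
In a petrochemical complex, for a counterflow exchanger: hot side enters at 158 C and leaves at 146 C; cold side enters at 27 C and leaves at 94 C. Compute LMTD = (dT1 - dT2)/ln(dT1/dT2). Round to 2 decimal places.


dT1 = Th_in - Tc_out = 158 - 94 = 64
dT2 = Th_out - Tc_in = 146 - 27 = 119
LMTD = (dT1 - dT2) / ln(dT1/dT2)
LMTD = (64 - 119) / ln(64/119)
LMTD = 88.68 K


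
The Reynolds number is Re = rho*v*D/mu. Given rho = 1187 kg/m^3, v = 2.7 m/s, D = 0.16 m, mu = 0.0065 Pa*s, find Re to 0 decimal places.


Re = rho * v * D / mu
Re = 1187 * 2.7 * 0.16 / 0.0065
Re = 512.784 / 0.0065
Re = 78890


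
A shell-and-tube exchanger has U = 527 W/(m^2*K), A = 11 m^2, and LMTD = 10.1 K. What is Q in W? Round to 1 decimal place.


Q = U * A * LMTD
Q = 527 * 11 * 10.1
Q = 58549.7 W


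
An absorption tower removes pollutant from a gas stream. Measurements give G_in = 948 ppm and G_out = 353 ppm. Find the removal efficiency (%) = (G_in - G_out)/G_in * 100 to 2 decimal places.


Efficiency = (G_in - G_out) / G_in * 100%
Efficiency = (948 - 353) / 948 * 100
Efficiency = 595 / 948 * 100
Efficiency = 62.76%


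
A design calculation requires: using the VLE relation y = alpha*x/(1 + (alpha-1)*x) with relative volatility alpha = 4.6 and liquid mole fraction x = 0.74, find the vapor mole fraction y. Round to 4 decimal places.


y = alpha*x / (1 + (alpha-1)*x)
y = 4.6*0.74 / (1 + (4.6-1)*0.74)
y = 3.404 / (1 + 2.664)
y = 3.404 / 3.664
y = 0.9290


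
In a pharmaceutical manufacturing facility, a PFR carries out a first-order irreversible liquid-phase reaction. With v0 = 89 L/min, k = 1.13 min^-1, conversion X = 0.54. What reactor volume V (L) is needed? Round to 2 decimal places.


V = (v0/k) * ln(1/(1-X))
V = (89/1.13) * ln(1/(1-0.54))
V = 78.761062 * ln(2.173913)
V = 78.761062 * 0.776529
V = 61.16 L


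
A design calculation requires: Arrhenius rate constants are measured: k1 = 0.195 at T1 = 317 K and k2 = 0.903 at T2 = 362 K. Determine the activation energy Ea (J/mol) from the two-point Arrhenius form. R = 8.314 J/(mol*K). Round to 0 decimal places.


Ea = R * ln(k2/k1) / (1/T1 - 1/T2)
ln(k2/k1) = ln(0.903/0.195) = 1.532723
1/T1 - 1/T2 = 1/317 - 1/362 = 0.000392143193
Ea = 8.314 * 1.532723 / 0.000392143193
Ea = 32496 J/mol


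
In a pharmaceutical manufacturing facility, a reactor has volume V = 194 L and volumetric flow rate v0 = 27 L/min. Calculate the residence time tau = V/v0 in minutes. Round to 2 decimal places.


tau = V / v0
tau = 194 / 27
tau = 7.19 min


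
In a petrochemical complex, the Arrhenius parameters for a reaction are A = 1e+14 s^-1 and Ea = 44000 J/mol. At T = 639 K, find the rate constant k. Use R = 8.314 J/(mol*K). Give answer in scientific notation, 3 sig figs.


k = A * exp(-Ea/(R*T))
k = 1e+14 * exp(-44000 / (8.314 * 639))
k = 1e+14 * exp(-8.282125)
k = 2.53e+10


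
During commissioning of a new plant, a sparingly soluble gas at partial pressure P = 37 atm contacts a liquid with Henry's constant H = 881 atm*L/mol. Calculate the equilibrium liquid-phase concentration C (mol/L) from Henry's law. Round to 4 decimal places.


C = P / H
C = 37 / 881
C = 0.0420 mol/L


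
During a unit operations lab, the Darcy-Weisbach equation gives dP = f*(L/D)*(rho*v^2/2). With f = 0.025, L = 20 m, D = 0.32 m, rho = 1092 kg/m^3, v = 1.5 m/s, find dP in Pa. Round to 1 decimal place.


dP = f * (L/D) * (rho*v^2/2)
dP = 0.025 * (20/0.32) * (1092*1.5^2/2)
L/D = 62.5
rho*v^2/2 = 1092*2.25/2 = 1228.5
dP = 0.025 * 62.5 * 1228.5
dP = 1919.5 Pa


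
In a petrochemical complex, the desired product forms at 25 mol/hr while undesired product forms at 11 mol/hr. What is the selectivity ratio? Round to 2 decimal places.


S = desired product rate / undesired product rate
S = 25 / 11
S = 2.27


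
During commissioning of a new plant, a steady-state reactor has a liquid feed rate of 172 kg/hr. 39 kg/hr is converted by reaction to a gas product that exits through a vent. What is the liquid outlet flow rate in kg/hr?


Steady-state mass balance on the main outlet: F_out = F_in - F_removed
F_out = 172 - 39
F_out = 133 kg/hr


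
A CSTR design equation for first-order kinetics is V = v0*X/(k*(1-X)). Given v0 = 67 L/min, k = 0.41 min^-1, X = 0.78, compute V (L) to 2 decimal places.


V = v0 * X / (k * (1 - X))
V = 67 * 0.78 / (0.41 * (1 - 0.78))
V = 52.26 / (0.41 * 0.22)
V = 52.26 / 0.0902
V = 579.38 L


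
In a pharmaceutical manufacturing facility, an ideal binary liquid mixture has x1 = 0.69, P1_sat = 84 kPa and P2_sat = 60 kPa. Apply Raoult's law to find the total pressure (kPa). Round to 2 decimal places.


P = x1*P1_sat + x2*P2_sat
x2 = 1 - x1 = 1 - 0.69 = 0.31
P = 0.69*84 + 0.31*60
P = 57.96 + 18.6
P = 76.56 kPa


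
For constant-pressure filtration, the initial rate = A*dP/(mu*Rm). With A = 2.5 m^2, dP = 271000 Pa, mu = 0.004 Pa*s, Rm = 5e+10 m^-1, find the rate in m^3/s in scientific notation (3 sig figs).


rate = A * dP / (mu * Rm)
rate = 2.5 * 271000 / (0.004 * 5e+10)
rate = 677500.0 / 2.000e+08
rate = 3.39e-03 m^3/s


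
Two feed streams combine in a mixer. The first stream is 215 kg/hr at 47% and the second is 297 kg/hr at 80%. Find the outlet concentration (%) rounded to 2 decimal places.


Mass balance on solute: F1*x1 + F2*x2 = F3*x3
F3 = F1 + F2 = 215 + 297 = 512 kg/hr
x3 = (F1*x1 + F2*x2)/F3
x3 = (215*0.47 + 297*0.8) / 512
x3 = 66.14%


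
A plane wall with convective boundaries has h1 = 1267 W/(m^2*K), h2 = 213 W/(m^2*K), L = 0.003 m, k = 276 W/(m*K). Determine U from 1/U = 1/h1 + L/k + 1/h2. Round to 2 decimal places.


1/U = 1/h1 + L/k + 1/h2
1/U = 1/1267 + 0.003/276 + 1/213
1/U = 0.000789266 + 1.08696e-05 + 0.0046948357
1/U = 0.0054949713
U = 181.98 W/(m^2*K)


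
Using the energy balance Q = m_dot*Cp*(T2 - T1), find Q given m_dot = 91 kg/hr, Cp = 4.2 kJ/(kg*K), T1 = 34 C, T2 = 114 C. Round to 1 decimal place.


Q = m_dot * Cp * (T2 - T1)
Q = 91 * 4.2 * (114 - 34)
Q = 91 * 4.2 * 80
Q = 30576.0 kJ/hr


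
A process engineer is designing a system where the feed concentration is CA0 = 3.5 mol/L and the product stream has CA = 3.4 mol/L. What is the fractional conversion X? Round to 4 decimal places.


X = (CA0 - CA) / CA0
X = (3.5 - 3.4) / 3.5
X = 0.1 / 3.5
X = 0.0286


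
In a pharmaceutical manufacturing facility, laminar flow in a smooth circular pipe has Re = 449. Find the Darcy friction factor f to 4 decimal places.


f = 64 / Re
f = 64 / 449
f = 0.1425


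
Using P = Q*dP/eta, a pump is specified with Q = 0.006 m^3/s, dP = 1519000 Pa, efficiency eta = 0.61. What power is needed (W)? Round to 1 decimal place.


P = Q * dP / eta
P = 0.006 * 1519000 / 0.61
P = 9114.0 / 0.61
P = 14941.0 W


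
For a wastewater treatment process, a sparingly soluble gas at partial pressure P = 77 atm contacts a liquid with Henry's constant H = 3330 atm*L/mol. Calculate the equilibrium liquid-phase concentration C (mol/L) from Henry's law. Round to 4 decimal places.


C = P / H
C = 77 / 3330
C = 0.0231 mol/L


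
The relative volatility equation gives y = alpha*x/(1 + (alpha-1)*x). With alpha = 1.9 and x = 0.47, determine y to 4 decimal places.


y = alpha*x / (1 + (alpha-1)*x)
y = 1.9*0.47 / (1 + (1.9-1)*0.47)
y = 0.893 / (1 + 0.423)
y = 0.893 / 1.423
y = 0.6275


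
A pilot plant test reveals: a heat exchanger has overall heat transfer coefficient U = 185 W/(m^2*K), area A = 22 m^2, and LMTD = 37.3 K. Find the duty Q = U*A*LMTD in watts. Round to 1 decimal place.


Q = U * A * LMTD
Q = 185 * 22 * 37.3
Q = 151811.0 W


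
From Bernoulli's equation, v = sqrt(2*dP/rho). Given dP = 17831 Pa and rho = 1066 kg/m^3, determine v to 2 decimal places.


v = sqrt(2*dP/rho)
v = sqrt(2*17831/1066)
v = sqrt(33.454034)
v = 5.78 m/s


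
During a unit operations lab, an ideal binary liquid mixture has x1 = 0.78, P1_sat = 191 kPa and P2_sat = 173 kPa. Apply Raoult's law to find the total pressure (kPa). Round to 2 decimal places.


P = x1*P1_sat + x2*P2_sat
x2 = 1 - x1 = 1 - 0.78 = 0.22
P = 0.78*191 + 0.22*173
P = 148.98 + 38.06
P = 187.04 kPa


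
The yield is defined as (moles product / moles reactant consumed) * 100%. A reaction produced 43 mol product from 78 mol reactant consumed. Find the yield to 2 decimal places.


Yield = (moles product / moles consumed) * 100%
Yield = (43 / 78) * 100
Yield = 0.5513 * 100
Yield = 55.13%


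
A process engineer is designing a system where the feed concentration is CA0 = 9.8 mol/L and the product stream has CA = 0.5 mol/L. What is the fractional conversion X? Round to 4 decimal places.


X = (CA0 - CA) / CA0
X = (9.8 - 0.5) / 9.8
X = 9.3 / 9.8
X = 0.9490


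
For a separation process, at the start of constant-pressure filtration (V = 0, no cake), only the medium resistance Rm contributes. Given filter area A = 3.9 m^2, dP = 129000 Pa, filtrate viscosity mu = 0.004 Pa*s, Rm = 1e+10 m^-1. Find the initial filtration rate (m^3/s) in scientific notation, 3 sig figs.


rate = A * dP / (mu * Rm)
rate = 3.9 * 129000 / (0.004 * 1e+10)
rate = 503100.0 / 4.000e+07
rate = 1.26e-02 m^3/s


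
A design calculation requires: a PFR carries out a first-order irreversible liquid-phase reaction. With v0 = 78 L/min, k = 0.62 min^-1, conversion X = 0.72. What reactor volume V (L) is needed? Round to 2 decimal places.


V = (v0/k) * ln(1/(1-X))
V = (78/0.62) * ln(1/(1-0.72))
V = 125.806452 * ln(3.571429)
V = 125.806452 * 1.272966
V = 160.15 L


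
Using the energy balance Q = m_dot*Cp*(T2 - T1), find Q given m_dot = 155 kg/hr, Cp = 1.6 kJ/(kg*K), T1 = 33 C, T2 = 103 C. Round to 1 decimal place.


Q = m_dot * Cp * (T2 - T1)
Q = 155 * 1.6 * (103 - 33)
Q = 155 * 1.6 * 70
Q = 17360.0 kJ/hr


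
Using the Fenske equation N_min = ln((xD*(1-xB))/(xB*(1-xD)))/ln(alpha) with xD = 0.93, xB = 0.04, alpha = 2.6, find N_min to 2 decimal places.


N_min = ln((xD*(1-xB))/(xB*(1-xD))) / ln(alpha)
Numerator inside ln: 0.8928 / 0.0028 = 318.857143
ln(318.857143) = 5.764743
ln(alpha) = ln(2.6) = 0.955511
N_min = 5.764743 / 0.955511 = 6.03


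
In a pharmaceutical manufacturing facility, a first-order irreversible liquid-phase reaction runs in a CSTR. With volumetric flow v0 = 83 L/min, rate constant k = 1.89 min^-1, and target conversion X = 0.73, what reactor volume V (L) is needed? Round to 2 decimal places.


V = v0 * X / (k * (1 - X))
V = 83 * 0.73 / (1.89 * (1 - 0.73))
V = 60.59 / (1.89 * 0.27)
V = 60.59 / 0.5103
V = 118.73 L


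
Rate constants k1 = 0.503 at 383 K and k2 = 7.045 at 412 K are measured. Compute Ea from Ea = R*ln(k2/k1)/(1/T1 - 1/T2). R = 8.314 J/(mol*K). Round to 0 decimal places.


Ea = R * ln(k2/k1) / (1/T1 - 1/T2)
ln(k2/k1) = ln(7.045/0.503) = 2.6394833
1/T1 - 1/T2 = 1/383 - 1/412 = 0.000183781591
Ea = 8.314 * 2.6394833 / 0.000183781591
Ea = 119406 J/mol


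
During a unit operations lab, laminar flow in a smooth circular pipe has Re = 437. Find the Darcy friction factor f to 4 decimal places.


f = 64 / Re
f = 64 / 437
f = 0.1465


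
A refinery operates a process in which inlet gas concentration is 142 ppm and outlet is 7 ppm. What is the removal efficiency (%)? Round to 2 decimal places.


Efficiency = (G_in - G_out) / G_in * 100%
Efficiency = (142 - 7) / 142 * 100
Efficiency = 135 / 142 * 100
Efficiency = 95.07%


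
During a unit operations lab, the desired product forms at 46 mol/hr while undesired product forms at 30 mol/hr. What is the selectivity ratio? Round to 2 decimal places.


S = desired product rate / undesired product rate
S = 46 / 30
S = 1.53


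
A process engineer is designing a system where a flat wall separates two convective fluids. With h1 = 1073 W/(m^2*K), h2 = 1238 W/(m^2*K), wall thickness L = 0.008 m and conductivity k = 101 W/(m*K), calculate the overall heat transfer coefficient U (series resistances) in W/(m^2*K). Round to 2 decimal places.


1/U = 1/h1 + L/k + 1/h2
1/U = 1/1073 + 0.008/101 + 1/1238
1/U = 0.0009319664 + 7.92079e-05 + 0.0008077544
1/U = 0.0018189287
U = 549.77 W/(m^2*K)


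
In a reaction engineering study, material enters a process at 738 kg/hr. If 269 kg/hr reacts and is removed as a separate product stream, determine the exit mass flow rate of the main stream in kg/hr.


Steady-state mass balance on the main outlet: F_out = F_in - F_removed
F_out = 738 - 269
F_out = 469 kg/hr


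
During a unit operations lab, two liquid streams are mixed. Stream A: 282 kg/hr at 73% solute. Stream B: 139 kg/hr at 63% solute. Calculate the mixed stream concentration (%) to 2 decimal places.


Mass balance on solute: F1*x1 + F2*x2 = F3*x3
F3 = F1 + F2 = 282 + 139 = 421 kg/hr
x3 = (F1*x1 + F2*x2)/F3
x3 = (282*0.73 + 139*0.63) / 421
x3 = 69.70%


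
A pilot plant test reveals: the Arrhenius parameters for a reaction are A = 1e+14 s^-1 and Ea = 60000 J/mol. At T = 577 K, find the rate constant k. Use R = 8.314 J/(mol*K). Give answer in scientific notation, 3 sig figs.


k = A * exp(-Ea/(R*T))
k = 1e+14 * exp(-60000 / (8.314 * 577))
k = 1e+14 * exp(-12.507353)
k = 3.70e+08


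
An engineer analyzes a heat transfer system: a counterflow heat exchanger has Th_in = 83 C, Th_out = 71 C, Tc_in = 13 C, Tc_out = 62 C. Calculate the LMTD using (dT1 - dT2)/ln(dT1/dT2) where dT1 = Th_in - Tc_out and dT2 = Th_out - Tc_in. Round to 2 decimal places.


dT1 = Th_in - Tc_out = 83 - 62 = 21
dT2 = Th_out - Tc_in = 71 - 13 = 58
LMTD = (dT1 - dT2) / ln(dT1/dT2)
LMTD = (21 - 58) / ln(21/58)
LMTD = 36.42 K


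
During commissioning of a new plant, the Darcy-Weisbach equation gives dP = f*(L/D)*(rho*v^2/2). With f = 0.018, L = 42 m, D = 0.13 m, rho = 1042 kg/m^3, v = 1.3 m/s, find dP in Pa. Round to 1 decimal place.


dP = f * (L/D) * (rho*v^2/2)
dP = 0.018 * (42/0.13) * (1042*1.3^2/2)
L/D = 323.07692308
rho*v^2/2 = 1042*1.69/2 = 880.49
dP = 0.018 * 323.07692308 * 880.49
dP = 5120.4 Pa


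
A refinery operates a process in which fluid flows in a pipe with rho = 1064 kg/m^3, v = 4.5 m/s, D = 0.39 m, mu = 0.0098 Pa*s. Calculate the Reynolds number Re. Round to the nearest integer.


Re = rho * v * D / mu
Re = 1064 * 4.5 * 0.39 / 0.0098
Re = 1867.32 / 0.0098
Re = 190543


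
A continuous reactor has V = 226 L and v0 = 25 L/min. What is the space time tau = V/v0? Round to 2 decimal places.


tau = V / v0
tau = 226 / 25
tau = 9.04 min


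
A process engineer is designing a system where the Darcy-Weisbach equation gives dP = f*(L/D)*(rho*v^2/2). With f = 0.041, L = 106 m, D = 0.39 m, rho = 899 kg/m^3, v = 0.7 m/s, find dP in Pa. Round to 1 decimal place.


dP = f * (L/D) * (rho*v^2/2)
dP = 0.041 * (106/0.39) * (899*0.7^2/2)
L/D = 271.79487179
rho*v^2/2 = 899*0.49/2 = 220.255
dP = 0.041 * 271.79487179 * 220.255
dP = 2454.4 Pa


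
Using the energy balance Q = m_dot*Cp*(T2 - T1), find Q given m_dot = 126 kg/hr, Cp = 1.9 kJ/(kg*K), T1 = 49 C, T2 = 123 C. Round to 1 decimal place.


Q = m_dot * Cp * (T2 - T1)
Q = 126 * 1.9 * (123 - 49)
Q = 126 * 1.9 * 74
Q = 17715.6 kJ/hr


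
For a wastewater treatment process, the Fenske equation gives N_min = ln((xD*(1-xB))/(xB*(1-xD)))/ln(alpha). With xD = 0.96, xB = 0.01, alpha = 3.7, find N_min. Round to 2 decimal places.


N_min = ln((xD*(1-xB))/(xB*(1-xD))) / ln(alpha)
Numerator inside ln: 0.9504 / 0.0004 = 2376.0
ln(2376.0) = 7.773174
ln(alpha) = ln(3.7) = 1.308333
N_min = 7.773174 / 1.308333 = 5.94


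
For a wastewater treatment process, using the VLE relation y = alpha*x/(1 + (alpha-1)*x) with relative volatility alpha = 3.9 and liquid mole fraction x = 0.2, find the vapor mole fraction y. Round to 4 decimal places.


y = alpha*x / (1 + (alpha-1)*x)
y = 3.9*0.2 / (1 + (3.9-1)*0.2)
y = 0.78 / (1 + 0.58)
y = 0.78 / 1.58
y = 0.4937


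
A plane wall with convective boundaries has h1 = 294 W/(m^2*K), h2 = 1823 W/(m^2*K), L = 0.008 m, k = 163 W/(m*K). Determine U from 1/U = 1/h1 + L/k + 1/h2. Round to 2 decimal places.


1/U = 1/h1 + L/k + 1/h2
1/U = 1/294 + 0.008/163 + 1/1823
1/U = 0.0034013605 + 4.90798e-05 + 0.0005485464
1/U = 0.0039989867
U = 250.06 W/(m^2*K)


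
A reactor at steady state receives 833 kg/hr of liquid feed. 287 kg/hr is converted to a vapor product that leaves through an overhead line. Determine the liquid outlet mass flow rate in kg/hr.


Steady-state mass balance on the main outlet: F_out = F_in - F_removed
F_out = 833 - 287
F_out = 546 kg/hr


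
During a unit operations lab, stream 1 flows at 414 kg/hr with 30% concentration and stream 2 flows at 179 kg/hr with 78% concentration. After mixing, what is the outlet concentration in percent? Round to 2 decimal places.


Mass balance on solute: F1*x1 + F2*x2 = F3*x3
F3 = F1 + F2 = 414 + 179 = 593 kg/hr
x3 = (F1*x1 + F2*x2)/F3
x3 = (414*0.3 + 179*0.78) / 593
x3 = 44.49%


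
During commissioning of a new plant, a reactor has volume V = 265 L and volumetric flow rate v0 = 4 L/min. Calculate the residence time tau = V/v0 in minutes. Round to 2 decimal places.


tau = V / v0
tau = 265 / 4
tau = 66.25 min


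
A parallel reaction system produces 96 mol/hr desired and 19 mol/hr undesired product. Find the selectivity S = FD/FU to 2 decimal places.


S = desired product rate / undesired product rate
S = 96 / 19
S = 5.05


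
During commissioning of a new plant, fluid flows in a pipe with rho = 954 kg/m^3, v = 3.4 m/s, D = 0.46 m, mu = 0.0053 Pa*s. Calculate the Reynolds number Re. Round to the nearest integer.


Re = rho * v * D / mu
Re = 954 * 3.4 * 0.46 / 0.0053
Re = 1492.056 / 0.0053
Re = 281520
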